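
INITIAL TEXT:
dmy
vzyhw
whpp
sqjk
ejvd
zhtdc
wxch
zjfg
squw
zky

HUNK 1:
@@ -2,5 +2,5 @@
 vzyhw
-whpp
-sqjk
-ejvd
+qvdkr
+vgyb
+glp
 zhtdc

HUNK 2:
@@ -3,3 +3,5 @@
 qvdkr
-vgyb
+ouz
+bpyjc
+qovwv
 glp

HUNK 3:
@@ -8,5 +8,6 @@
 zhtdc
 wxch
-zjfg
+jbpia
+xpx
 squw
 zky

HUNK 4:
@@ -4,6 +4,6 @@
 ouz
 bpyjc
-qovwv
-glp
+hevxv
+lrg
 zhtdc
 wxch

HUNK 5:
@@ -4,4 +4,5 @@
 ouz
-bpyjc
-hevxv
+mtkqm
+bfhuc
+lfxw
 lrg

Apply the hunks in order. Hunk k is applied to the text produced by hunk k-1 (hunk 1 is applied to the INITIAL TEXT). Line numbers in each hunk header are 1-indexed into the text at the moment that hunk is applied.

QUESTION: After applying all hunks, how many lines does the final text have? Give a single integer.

Hunk 1: at line 2 remove [whpp,sqjk,ejvd] add [qvdkr,vgyb,glp] -> 10 lines: dmy vzyhw qvdkr vgyb glp zhtdc wxch zjfg squw zky
Hunk 2: at line 3 remove [vgyb] add [ouz,bpyjc,qovwv] -> 12 lines: dmy vzyhw qvdkr ouz bpyjc qovwv glp zhtdc wxch zjfg squw zky
Hunk 3: at line 8 remove [zjfg] add [jbpia,xpx] -> 13 lines: dmy vzyhw qvdkr ouz bpyjc qovwv glp zhtdc wxch jbpia xpx squw zky
Hunk 4: at line 4 remove [qovwv,glp] add [hevxv,lrg] -> 13 lines: dmy vzyhw qvdkr ouz bpyjc hevxv lrg zhtdc wxch jbpia xpx squw zky
Hunk 5: at line 4 remove [bpyjc,hevxv] add [mtkqm,bfhuc,lfxw] -> 14 lines: dmy vzyhw qvdkr ouz mtkqm bfhuc lfxw lrg zhtdc wxch jbpia xpx squw zky
Final line count: 14

Answer: 14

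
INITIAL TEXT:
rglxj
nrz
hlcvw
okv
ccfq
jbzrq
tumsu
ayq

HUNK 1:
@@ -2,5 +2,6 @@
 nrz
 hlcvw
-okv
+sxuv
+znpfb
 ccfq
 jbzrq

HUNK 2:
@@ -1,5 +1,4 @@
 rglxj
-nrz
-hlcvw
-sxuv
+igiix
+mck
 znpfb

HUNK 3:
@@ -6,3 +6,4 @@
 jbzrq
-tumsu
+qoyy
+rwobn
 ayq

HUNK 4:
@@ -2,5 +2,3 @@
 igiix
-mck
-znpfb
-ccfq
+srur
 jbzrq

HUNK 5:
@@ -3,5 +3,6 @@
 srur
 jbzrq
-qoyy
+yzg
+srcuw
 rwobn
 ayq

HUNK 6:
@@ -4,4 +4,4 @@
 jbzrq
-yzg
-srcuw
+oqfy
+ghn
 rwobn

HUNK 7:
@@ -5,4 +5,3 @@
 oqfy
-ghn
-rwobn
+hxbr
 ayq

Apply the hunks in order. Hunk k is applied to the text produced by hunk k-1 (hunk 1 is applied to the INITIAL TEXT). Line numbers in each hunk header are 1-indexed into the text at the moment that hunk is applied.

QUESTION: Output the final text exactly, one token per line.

Answer: rglxj
igiix
srur
jbzrq
oqfy
hxbr
ayq

Derivation:
Hunk 1: at line 2 remove [okv] add [sxuv,znpfb] -> 9 lines: rglxj nrz hlcvw sxuv znpfb ccfq jbzrq tumsu ayq
Hunk 2: at line 1 remove [nrz,hlcvw,sxuv] add [igiix,mck] -> 8 lines: rglxj igiix mck znpfb ccfq jbzrq tumsu ayq
Hunk 3: at line 6 remove [tumsu] add [qoyy,rwobn] -> 9 lines: rglxj igiix mck znpfb ccfq jbzrq qoyy rwobn ayq
Hunk 4: at line 2 remove [mck,znpfb,ccfq] add [srur] -> 7 lines: rglxj igiix srur jbzrq qoyy rwobn ayq
Hunk 5: at line 3 remove [qoyy] add [yzg,srcuw] -> 8 lines: rglxj igiix srur jbzrq yzg srcuw rwobn ayq
Hunk 6: at line 4 remove [yzg,srcuw] add [oqfy,ghn] -> 8 lines: rglxj igiix srur jbzrq oqfy ghn rwobn ayq
Hunk 7: at line 5 remove [ghn,rwobn] add [hxbr] -> 7 lines: rglxj igiix srur jbzrq oqfy hxbr ayq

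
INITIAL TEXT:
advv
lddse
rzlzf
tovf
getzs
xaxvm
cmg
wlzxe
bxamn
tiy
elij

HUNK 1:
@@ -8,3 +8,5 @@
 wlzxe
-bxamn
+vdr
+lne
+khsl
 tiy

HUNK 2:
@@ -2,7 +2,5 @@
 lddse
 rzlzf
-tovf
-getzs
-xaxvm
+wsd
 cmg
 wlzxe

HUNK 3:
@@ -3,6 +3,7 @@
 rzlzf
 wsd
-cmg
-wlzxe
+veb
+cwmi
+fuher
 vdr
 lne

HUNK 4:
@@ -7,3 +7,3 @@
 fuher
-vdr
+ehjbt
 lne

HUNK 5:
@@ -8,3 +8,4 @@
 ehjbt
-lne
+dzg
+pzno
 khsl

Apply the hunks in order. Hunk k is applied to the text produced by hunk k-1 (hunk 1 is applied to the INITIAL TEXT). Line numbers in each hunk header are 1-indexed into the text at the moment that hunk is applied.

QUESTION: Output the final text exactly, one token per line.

Answer: advv
lddse
rzlzf
wsd
veb
cwmi
fuher
ehjbt
dzg
pzno
khsl
tiy
elij

Derivation:
Hunk 1: at line 8 remove [bxamn] add [vdr,lne,khsl] -> 13 lines: advv lddse rzlzf tovf getzs xaxvm cmg wlzxe vdr lne khsl tiy elij
Hunk 2: at line 2 remove [tovf,getzs,xaxvm] add [wsd] -> 11 lines: advv lddse rzlzf wsd cmg wlzxe vdr lne khsl tiy elij
Hunk 3: at line 3 remove [cmg,wlzxe] add [veb,cwmi,fuher] -> 12 lines: advv lddse rzlzf wsd veb cwmi fuher vdr lne khsl tiy elij
Hunk 4: at line 7 remove [vdr] add [ehjbt] -> 12 lines: advv lddse rzlzf wsd veb cwmi fuher ehjbt lne khsl tiy elij
Hunk 5: at line 8 remove [lne] add [dzg,pzno] -> 13 lines: advv lddse rzlzf wsd veb cwmi fuher ehjbt dzg pzno khsl tiy elij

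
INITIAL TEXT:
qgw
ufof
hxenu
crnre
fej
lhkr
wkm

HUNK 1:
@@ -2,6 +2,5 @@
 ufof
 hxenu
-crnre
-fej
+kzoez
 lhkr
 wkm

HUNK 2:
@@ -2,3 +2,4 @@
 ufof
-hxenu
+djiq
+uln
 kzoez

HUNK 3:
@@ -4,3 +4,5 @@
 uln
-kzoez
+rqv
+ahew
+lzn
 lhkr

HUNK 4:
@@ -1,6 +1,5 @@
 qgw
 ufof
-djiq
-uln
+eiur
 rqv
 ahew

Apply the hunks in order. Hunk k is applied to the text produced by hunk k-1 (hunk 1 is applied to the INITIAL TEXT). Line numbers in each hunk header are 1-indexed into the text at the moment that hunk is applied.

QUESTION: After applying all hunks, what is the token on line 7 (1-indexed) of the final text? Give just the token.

Answer: lhkr

Derivation:
Hunk 1: at line 2 remove [crnre,fej] add [kzoez] -> 6 lines: qgw ufof hxenu kzoez lhkr wkm
Hunk 2: at line 2 remove [hxenu] add [djiq,uln] -> 7 lines: qgw ufof djiq uln kzoez lhkr wkm
Hunk 3: at line 4 remove [kzoez] add [rqv,ahew,lzn] -> 9 lines: qgw ufof djiq uln rqv ahew lzn lhkr wkm
Hunk 4: at line 1 remove [djiq,uln] add [eiur] -> 8 lines: qgw ufof eiur rqv ahew lzn lhkr wkm
Final line 7: lhkr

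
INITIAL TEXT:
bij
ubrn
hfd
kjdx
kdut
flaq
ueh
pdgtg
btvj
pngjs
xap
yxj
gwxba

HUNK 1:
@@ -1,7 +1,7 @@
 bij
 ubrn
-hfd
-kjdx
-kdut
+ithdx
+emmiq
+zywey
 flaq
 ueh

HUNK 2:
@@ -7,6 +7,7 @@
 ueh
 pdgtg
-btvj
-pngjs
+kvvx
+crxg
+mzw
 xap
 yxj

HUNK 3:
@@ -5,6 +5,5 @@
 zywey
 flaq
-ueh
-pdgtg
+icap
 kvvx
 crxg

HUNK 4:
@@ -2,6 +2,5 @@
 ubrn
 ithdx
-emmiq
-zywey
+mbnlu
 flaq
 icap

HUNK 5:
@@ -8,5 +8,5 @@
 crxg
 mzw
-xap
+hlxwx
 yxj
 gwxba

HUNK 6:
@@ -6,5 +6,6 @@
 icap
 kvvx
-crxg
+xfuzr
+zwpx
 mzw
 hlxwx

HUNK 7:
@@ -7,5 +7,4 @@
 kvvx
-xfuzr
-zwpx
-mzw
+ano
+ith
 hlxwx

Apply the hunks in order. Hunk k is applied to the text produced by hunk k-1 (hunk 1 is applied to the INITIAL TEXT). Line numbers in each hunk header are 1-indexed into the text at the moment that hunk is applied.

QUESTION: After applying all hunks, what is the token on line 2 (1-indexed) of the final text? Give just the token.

Answer: ubrn

Derivation:
Hunk 1: at line 1 remove [hfd,kjdx,kdut] add [ithdx,emmiq,zywey] -> 13 lines: bij ubrn ithdx emmiq zywey flaq ueh pdgtg btvj pngjs xap yxj gwxba
Hunk 2: at line 7 remove [btvj,pngjs] add [kvvx,crxg,mzw] -> 14 lines: bij ubrn ithdx emmiq zywey flaq ueh pdgtg kvvx crxg mzw xap yxj gwxba
Hunk 3: at line 5 remove [ueh,pdgtg] add [icap] -> 13 lines: bij ubrn ithdx emmiq zywey flaq icap kvvx crxg mzw xap yxj gwxba
Hunk 4: at line 2 remove [emmiq,zywey] add [mbnlu] -> 12 lines: bij ubrn ithdx mbnlu flaq icap kvvx crxg mzw xap yxj gwxba
Hunk 5: at line 8 remove [xap] add [hlxwx] -> 12 lines: bij ubrn ithdx mbnlu flaq icap kvvx crxg mzw hlxwx yxj gwxba
Hunk 6: at line 6 remove [crxg] add [xfuzr,zwpx] -> 13 lines: bij ubrn ithdx mbnlu flaq icap kvvx xfuzr zwpx mzw hlxwx yxj gwxba
Hunk 7: at line 7 remove [xfuzr,zwpx,mzw] add [ano,ith] -> 12 lines: bij ubrn ithdx mbnlu flaq icap kvvx ano ith hlxwx yxj gwxba
Final line 2: ubrn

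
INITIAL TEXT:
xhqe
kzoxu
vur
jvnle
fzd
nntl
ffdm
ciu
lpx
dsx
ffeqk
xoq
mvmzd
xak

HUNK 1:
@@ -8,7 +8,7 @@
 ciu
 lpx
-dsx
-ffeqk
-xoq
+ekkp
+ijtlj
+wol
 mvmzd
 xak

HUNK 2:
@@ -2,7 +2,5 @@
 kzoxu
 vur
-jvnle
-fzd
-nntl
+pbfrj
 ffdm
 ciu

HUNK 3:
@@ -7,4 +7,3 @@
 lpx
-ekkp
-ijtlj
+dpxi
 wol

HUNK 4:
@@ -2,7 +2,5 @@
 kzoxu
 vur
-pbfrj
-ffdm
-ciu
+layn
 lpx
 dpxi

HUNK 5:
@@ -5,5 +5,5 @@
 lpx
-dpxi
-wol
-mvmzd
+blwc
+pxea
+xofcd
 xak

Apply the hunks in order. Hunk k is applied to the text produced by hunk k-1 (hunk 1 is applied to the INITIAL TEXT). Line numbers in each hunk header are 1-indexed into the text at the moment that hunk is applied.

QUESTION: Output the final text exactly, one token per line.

Answer: xhqe
kzoxu
vur
layn
lpx
blwc
pxea
xofcd
xak

Derivation:
Hunk 1: at line 8 remove [dsx,ffeqk,xoq] add [ekkp,ijtlj,wol] -> 14 lines: xhqe kzoxu vur jvnle fzd nntl ffdm ciu lpx ekkp ijtlj wol mvmzd xak
Hunk 2: at line 2 remove [jvnle,fzd,nntl] add [pbfrj] -> 12 lines: xhqe kzoxu vur pbfrj ffdm ciu lpx ekkp ijtlj wol mvmzd xak
Hunk 3: at line 7 remove [ekkp,ijtlj] add [dpxi] -> 11 lines: xhqe kzoxu vur pbfrj ffdm ciu lpx dpxi wol mvmzd xak
Hunk 4: at line 2 remove [pbfrj,ffdm,ciu] add [layn] -> 9 lines: xhqe kzoxu vur layn lpx dpxi wol mvmzd xak
Hunk 5: at line 5 remove [dpxi,wol,mvmzd] add [blwc,pxea,xofcd] -> 9 lines: xhqe kzoxu vur layn lpx blwc pxea xofcd xak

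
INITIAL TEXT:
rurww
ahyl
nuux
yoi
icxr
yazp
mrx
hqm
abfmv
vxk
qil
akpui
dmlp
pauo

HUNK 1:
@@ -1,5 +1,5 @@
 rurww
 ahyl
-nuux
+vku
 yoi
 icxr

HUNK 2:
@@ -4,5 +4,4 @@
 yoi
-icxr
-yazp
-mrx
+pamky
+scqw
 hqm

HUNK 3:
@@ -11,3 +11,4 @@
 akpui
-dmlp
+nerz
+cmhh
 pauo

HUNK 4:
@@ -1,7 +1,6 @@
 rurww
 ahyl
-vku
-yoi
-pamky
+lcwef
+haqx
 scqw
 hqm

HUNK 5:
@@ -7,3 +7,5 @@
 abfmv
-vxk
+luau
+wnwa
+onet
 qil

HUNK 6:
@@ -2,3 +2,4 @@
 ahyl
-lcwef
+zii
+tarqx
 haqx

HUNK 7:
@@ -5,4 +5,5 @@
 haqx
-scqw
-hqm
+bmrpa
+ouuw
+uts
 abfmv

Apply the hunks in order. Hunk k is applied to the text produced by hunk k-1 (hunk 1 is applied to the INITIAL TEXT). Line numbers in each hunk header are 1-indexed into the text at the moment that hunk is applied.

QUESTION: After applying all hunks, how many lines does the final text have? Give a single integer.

Answer: 17

Derivation:
Hunk 1: at line 1 remove [nuux] add [vku] -> 14 lines: rurww ahyl vku yoi icxr yazp mrx hqm abfmv vxk qil akpui dmlp pauo
Hunk 2: at line 4 remove [icxr,yazp,mrx] add [pamky,scqw] -> 13 lines: rurww ahyl vku yoi pamky scqw hqm abfmv vxk qil akpui dmlp pauo
Hunk 3: at line 11 remove [dmlp] add [nerz,cmhh] -> 14 lines: rurww ahyl vku yoi pamky scqw hqm abfmv vxk qil akpui nerz cmhh pauo
Hunk 4: at line 1 remove [vku,yoi,pamky] add [lcwef,haqx] -> 13 lines: rurww ahyl lcwef haqx scqw hqm abfmv vxk qil akpui nerz cmhh pauo
Hunk 5: at line 7 remove [vxk] add [luau,wnwa,onet] -> 15 lines: rurww ahyl lcwef haqx scqw hqm abfmv luau wnwa onet qil akpui nerz cmhh pauo
Hunk 6: at line 2 remove [lcwef] add [zii,tarqx] -> 16 lines: rurww ahyl zii tarqx haqx scqw hqm abfmv luau wnwa onet qil akpui nerz cmhh pauo
Hunk 7: at line 5 remove [scqw,hqm] add [bmrpa,ouuw,uts] -> 17 lines: rurww ahyl zii tarqx haqx bmrpa ouuw uts abfmv luau wnwa onet qil akpui nerz cmhh pauo
Final line count: 17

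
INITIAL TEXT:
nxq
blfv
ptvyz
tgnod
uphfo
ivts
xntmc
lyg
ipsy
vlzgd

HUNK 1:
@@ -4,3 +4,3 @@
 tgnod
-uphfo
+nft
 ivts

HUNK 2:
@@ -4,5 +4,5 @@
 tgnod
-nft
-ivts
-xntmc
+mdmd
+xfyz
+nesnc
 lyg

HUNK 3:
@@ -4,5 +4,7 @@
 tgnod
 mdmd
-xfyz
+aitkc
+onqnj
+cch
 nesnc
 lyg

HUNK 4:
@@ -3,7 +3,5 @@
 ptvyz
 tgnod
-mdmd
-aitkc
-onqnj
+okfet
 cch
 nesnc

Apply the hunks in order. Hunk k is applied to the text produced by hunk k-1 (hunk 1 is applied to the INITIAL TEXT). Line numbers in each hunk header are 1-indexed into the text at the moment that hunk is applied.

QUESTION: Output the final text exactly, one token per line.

Hunk 1: at line 4 remove [uphfo] add [nft] -> 10 lines: nxq blfv ptvyz tgnod nft ivts xntmc lyg ipsy vlzgd
Hunk 2: at line 4 remove [nft,ivts,xntmc] add [mdmd,xfyz,nesnc] -> 10 lines: nxq blfv ptvyz tgnod mdmd xfyz nesnc lyg ipsy vlzgd
Hunk 3: at line 4 remove [xfyz] add [aitkc,onqnj,cch] -> 12 lines: nxq blfv ptvyz tgnod mdmd aitkc onqnj cch nesnc lyg ipsy vlzgd
Hunk 4: at line 3 remove [mdmd,aitkc,onqnj] add [okfet] -> 10 lines: nxq blfv ptvyz tgnod okfet cch nesnc lyg ipsy vlzgd

Answer: nxq
blfv
ptvyz
tgnod
okfet
cch
nesnc
lyg
ipsy
vlzgd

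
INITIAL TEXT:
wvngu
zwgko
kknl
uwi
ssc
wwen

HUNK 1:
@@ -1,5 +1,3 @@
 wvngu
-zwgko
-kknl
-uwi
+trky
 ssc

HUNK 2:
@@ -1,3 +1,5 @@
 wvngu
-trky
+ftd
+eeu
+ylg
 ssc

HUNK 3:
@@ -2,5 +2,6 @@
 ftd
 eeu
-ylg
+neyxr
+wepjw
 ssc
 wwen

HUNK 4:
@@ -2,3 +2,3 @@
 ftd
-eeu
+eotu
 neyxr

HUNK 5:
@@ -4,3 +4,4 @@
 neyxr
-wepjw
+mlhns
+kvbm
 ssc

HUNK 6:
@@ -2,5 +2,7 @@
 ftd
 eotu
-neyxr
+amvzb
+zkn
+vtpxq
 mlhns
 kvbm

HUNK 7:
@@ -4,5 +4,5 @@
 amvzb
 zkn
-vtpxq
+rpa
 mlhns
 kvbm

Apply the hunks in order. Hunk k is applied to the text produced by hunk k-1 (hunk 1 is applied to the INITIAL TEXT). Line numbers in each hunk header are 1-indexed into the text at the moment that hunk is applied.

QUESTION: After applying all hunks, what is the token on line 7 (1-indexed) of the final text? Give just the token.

Hunk 1: at line 1 remove [zwgko,kknl,uwi] add [trky] -> 4 lines: wvngu trky ssc wwen
Hunk 2: at line 1 remove [trky] add [ftd,eeu,ylg] -> 6 lines: wvngu ftd eeu ylg ssc wwen
Hunk 3: at line 2 remove [ylg] add [neyxr,wepjw] -> 7 lines: wvngu ftd eeu neyxr wepjw ssc wwen
Hunk 4: at line 2 remove [eeu] add [eotu] -> 7 lines: wvngu ftd eotu neyxr wepjw ssc wwen
Hunk 5: at line 4 remove [wepjw] add [mlhns,kvbm] -> 8 lines: wvngu ftd eotu neyxr mlhns kvbm ssc wwen
Hunk 6: at line 2 remove [neyxr] add [amvzb,zkn,vtpxq] -> 10 lines: wvngu ftd eotu amvzb zkn vtpxq mlhns kvbm ssc wwen
Hunk 7: at line 4 remove [vtpxq] add [rpa] -> 10 lines: wvngu ftd eotu amvzb zkn rpa mlhns kvbm ssc wwen
Final line 7: mlhns

Answer: mlhns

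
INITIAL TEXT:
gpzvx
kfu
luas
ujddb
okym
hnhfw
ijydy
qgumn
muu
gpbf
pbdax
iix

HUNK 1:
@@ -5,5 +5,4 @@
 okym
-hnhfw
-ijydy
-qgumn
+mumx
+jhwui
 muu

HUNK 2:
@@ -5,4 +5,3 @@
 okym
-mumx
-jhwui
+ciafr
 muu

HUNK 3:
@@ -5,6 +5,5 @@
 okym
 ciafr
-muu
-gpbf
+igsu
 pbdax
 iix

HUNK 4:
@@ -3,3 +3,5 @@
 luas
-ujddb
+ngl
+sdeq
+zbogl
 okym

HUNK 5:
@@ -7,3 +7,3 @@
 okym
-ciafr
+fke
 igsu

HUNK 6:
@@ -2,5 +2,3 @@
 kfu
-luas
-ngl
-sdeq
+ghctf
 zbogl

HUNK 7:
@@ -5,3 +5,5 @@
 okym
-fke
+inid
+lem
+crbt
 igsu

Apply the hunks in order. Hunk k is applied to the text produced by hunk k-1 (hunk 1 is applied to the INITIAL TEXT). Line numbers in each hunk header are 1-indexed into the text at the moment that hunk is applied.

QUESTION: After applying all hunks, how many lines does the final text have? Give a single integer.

Hunk 1: at line 5 remove [hnhfw,ijydy,qgumn] add [mumx,jhwui] -> 11 lines: gpzvx kfu luas ujddb okym mumx jhwui muu gpbf pbdax iix
Hunk 2: at line 5 remove [mumx,jhwui] add [ciafr] -> 10 lines: gpzvx kfu luas ujddb okym ciafr muu gpbf pbdax iix
Hunk 3: at line 5 remove [muu,gpbf] add [igsu] -> 9 lines: gpzvx kfu luas ujddb okym ciafr igsu pbdax iix
Hunk 4: at line 3 remove [ujddb] add [ngl,sdeq,zbogl] -> 11 lines: gpzvx kfu luas ngl sdeq zbogl okym ciafr igsu pbdax iix
Hunk 5: at line 7 remove [ciafr] add [fke] -> 11 lines: gpzvx kfu luas ngl sdeq zbogl okym fke igsu pbdax iix
Hunk 6: at line 2 remove [luas,ngl,sdeq] add [ghctf] -> 9 lines: gpzvx kfu ghctf zbogl okym fke igsu pbdax iix
Hunk 7: at line 5 remove [fke] add [inid,lem,crbt] -> 11 lines: gpzvx kfu ghctf zbogl okym inid lem crbt igsu pbdax iix
Final line count: 11

Answer: 11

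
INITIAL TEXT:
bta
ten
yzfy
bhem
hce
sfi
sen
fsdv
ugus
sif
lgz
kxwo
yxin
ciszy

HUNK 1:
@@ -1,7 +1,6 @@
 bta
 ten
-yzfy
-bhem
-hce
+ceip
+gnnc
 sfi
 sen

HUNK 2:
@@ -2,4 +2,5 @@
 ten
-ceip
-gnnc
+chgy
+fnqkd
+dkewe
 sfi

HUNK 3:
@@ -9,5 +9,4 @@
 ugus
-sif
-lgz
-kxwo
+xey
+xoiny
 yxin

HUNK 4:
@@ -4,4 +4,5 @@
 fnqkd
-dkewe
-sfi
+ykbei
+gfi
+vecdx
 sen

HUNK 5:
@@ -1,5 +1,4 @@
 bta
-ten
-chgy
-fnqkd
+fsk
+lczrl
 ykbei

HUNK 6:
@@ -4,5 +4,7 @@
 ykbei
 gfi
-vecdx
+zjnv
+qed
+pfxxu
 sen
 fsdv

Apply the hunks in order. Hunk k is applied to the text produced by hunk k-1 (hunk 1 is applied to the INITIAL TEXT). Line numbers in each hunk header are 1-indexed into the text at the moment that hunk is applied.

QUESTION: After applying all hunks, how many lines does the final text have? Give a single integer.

Hunk 1: at line 1 remove [yzfy,bhem,hce] add [ceip,gnnc] -> 13 lines: bta ten ceip gnnc sfi sen fsdv ugus sif lgz kxwo yxin ciszy
Hunk 2: at line 2 remove [ceip,gnnc] add [chgy,fnqkd,dkewe] -> 14 lines: bta ten chgy fnqkd dkewe sfi sen fsdv ugus sif lgz kxwo yxin ciszy
Hunk 3: at line 9 remove [sif,lgz,kxwo] add [xey,xoiny] -> 13 lines: bta ten chgy fnqkd dkewe sfi sen fsdv ugus xey xoiny yxin ciszy
Hunk 4: at line 4 remove [dkewe,sfi] add [ykbei,gfi,vecdx] -> 14 lines: bta ten chgy fnqkd ykbei gfi vecdx sen fsdv ugus xey xoiny yxin ciszy
Hunk 5: at line 1 remove [ten,chgy,fnqkd] add [fsk,lczrl] -> 13 lines: bta fsk lczrl ykbei gfi vecdx sen fsdv ugus xey xoiny yxin ciszy
Hunk 6: at line 4 remove [vecdx] add [zjnv,qed,pfxxu] -> 15 lines: bta fsk lczrl ykbei gfi zjnv qed pfxxu sen fsdv ugus xey xoiny yxin ciszy
Final line count: 15

Answer: 15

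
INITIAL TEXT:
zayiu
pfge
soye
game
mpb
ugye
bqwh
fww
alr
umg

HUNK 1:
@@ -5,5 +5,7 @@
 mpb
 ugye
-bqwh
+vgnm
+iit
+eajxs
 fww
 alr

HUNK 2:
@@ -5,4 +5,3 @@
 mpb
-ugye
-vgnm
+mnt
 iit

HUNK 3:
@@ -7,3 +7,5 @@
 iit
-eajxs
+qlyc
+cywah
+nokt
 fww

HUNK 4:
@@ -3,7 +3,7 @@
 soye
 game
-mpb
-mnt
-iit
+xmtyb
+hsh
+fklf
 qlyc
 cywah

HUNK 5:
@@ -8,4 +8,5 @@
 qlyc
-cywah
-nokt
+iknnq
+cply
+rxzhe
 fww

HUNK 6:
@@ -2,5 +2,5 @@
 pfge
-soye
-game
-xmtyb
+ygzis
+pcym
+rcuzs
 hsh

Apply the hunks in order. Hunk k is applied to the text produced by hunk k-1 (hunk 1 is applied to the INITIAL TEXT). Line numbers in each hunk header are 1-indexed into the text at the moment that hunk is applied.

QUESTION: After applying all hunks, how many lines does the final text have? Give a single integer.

Answer: 14

Derivation:
Hunk 1: at line 5 remove [bqwh] add [vgnm,iit,eajxs] -> 12 lines: zayiu pfge soye game mpb ugye vgnm iit eajxs fww alr umg
Hunk 2: at line 5 remove [ugye,vgnm] add [mnt] -> 11 lines: zayiu pfge soye game mpb mnt iit eajxs fww alr umg
Hunk 3: at line 7 remove [eajxs] add [qlyc,cywah,nokt] -> 13 lines: zayiu pfge soye game mpb mnt iit qlyc cywah nokt fww alr umg
Hunk 4: at line 3 remove [mpb,mnt,iit] add [xmtyb,hsh,fklf] -> 13 lines: zayiu pfge soye game xmtyb hsh fklf qlyc cywah nokt fww alr umg
Hunk 5: at line 8 remove [cywah,nokt] add [iknnq,cply,rxzhe] -> 14 lines: zayiu pfge soye game xmtyb hsh fklf qlyc iknnq cply rxzhe fww alr umg
Hunk 6: at line 2 remove [soye,game,xmtyb] add [ygzis,pcym,rcuzs] -> 14 lines: zayiu pfge ygzis pcym rcuzs hsh fklf qlyc iknnq cply rxzhe fww alr umg
Final line count: 14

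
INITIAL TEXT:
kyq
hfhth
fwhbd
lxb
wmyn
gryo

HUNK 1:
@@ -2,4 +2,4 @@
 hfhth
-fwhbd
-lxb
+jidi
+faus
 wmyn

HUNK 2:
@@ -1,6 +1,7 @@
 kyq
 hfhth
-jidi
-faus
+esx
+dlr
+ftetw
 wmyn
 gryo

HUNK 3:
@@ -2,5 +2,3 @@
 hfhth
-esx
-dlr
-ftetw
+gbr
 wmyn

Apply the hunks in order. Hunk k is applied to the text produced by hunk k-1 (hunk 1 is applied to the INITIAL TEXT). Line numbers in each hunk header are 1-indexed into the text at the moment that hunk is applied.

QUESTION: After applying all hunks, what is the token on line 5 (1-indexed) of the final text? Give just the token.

Hunk 1: at line 2 remove [fwhbd,lxb] add [jidi,faus] -> 6 lines: kyq hfhth jidi faus wmyn gryo
Hunk 2: at line 1 remove [jidi,faus] add [esx,dlr,ftetw] -> 7 lines: kyq hfhth esx dlr ftetw wmyn gryo
Hunk 3: at line 2 remove [esx,dlr,ftetw] add [gbr] -> 5 lines: kyq hfhth gbr wmyn gryo
Final line 5: gryo

Answer: gryo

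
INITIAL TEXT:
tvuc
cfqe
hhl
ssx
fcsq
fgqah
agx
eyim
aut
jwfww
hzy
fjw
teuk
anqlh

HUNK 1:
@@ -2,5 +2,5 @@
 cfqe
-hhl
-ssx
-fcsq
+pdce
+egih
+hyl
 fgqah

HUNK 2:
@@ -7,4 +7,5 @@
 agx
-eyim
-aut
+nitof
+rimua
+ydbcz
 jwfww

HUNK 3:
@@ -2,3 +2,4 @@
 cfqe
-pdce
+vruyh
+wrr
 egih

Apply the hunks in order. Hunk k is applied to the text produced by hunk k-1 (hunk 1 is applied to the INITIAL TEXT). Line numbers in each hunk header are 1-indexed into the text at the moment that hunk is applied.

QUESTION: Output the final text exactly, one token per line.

Answer: tvuc
cfqe
vruyh
wrr
egih
hyl
fgqah
agx
nitof
rimua
ydbcz
jwfww
hzy
fjw
teuk
anqlh

Derivation:
Hunk 1: at line 2 remove [hhl,ssx,fcsq] add [pdce,egih,hyl] -> 14 lines: tvuc cfqe pdce egih hyl fgqah agx eyim aut jwfww hzy fjw teuk anqlh
Hunk 2: at line 7 remove [eyim,aut] add [nitof,rimua,ydbcz] -> 15 lines: tvuc cfqe pdce egih hyl fgqah agx nitof rimua ydbcz jwfww hzy fjw teuk anqlh
Hunk 3: at line 2 remove [pdce] add [vruyh,wrr] -> 16 lines: tvuc cfqe vruyh wrr egih hyl fgqah agx nitof rimua ydbcz jwfww hzy fjw teuk anqlh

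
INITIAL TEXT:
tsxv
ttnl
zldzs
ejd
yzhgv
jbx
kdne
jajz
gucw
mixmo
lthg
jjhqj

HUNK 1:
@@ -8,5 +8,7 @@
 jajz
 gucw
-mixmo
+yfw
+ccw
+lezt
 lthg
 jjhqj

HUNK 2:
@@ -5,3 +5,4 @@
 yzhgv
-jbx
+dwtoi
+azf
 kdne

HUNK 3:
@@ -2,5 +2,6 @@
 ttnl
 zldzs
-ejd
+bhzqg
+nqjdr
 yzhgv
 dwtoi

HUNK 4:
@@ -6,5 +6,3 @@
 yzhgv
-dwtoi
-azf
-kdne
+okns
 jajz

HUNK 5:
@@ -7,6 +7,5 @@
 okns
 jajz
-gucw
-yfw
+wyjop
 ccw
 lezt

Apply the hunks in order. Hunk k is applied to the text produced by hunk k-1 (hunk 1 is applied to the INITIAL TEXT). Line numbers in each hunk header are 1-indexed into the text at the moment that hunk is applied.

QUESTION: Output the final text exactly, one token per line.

Answer: tsxv
ttnl
zldzs
bhzqg
nqjdr
yzhgv
okns
jajz
wyjop
ccw
lezt
lthg
jjhqj

Derivation:
Hunk 1: at line 8 remove [mixmo] add [yfw,ccw,lezt] -> 14 lines: tsxv ttnl zldzs ejd yzhgv jbx kdne jajz gucw yfw ccw lezt lthg jjhqj
Hunk 2: at line 5 remove [jbx] add [dwtoi,azf] -> 15 lines: tsxv ttnl zldzs ejd yzhgv dwtoi azf kdne jajz gucw yfw ccw lezt lthg jjhqj
Hunk 3: at line 2 remove [ejd] add [bhzqg,nqjdr] -> 16 lines: tsxv ttnl zldzs bhzqg nqjdr yzhgv dwtoi azf kdne jajz gucw yfw ccw lezt lthg jjhqj
Hunk 4: at line 6 remove [dwtoi,azf,kdne] add [okns] -> 14 lines: tsxv ttnl zldzs bhzqg nqjdr yzhgv okns jajz gucw yfw ccw lezt lthg jjhqj
Hunk 5: at line 7 remove [gucw,yfw] add [wyjop] -> 13 lines: tsxv ttnl zldzs bhzqg nqjdr yzhgv okns jajz wyjop ccw lezt lthg jjhqj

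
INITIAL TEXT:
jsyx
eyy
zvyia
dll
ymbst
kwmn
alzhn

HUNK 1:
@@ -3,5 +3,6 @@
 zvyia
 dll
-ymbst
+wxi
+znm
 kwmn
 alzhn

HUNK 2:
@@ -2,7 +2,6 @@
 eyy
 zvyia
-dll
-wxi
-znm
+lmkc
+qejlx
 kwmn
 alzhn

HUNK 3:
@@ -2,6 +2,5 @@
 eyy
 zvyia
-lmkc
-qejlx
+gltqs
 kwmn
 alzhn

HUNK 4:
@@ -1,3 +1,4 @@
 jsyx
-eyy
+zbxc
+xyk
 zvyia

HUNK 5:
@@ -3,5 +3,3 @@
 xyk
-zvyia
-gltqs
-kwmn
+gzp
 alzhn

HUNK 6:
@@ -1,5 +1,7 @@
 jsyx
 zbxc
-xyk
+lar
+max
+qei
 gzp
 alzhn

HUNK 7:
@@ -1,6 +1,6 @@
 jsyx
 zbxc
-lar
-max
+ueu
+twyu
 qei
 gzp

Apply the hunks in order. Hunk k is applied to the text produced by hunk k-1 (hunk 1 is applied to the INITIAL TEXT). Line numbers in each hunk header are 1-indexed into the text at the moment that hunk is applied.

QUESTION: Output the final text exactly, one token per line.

Answer: jsyx
zbxc
ueu
twyu
qei
gzp
alzhn

Derivation:
Hunk 1: at line 3 remove [ymbst] add [wxi,znm] -> 8 lines: jsyx eyy zvyia dll wxi znm kwmn alzhn
Hunk 2: at line 2 remove [dll,wxi,znm] add [lmkc,qejlx] -> 7 lines: jsyx eyy zvyia lmkc qejlx kwmn alzhn
Hunk 3: at line 2 remove [lmkc,qejlx] add [gltqs] -> 6 lines: jsyx eyy zvyia gltqs kwmn alzhn
Hunk 4: at line 1 remove [eyy] add [zbxc,xyk] -> 7 lines: jsyx zbxc xyk zvyia gltqs kwmn alzhn
Hunk 5: at line 3 remove [zvyia,gltqs,kwmn] add [gzp] -> 5 lines: jsyx zbxc xyk gzp alzhn
Hunk 6: at line 1 remove [xyk] add [lar,max,qei] -> 7 lines: jsyx zbxc lar max qei gzp alzhn
Hunk 7: at line 1 remove [lar,max] add [ueu,twyu] -> 7 lines: jsyx zbxc ueu twyu qei gzp alzhn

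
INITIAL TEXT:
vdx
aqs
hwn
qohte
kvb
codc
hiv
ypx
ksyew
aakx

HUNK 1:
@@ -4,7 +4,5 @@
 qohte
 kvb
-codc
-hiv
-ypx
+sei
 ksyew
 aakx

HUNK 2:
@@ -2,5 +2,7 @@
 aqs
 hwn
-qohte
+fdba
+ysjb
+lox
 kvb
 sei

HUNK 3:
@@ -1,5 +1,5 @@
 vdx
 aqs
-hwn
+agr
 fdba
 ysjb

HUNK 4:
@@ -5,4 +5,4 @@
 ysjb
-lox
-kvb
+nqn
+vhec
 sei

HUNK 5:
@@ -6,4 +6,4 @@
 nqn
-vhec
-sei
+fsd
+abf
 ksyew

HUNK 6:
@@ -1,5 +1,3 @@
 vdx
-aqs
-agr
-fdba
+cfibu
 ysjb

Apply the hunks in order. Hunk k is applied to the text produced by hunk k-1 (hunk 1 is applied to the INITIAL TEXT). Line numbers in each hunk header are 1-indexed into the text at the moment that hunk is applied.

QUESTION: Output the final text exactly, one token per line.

Answer: vdx
cfibu
ysjb
nqn
fsd
abf
ksyew
aakx

Derivation:
Hunk 1: at line 4 remove [codc,hiv,ypx] add [sei] -> 8 lines: vdx aqs hwn qohte kvb sei ksyew aakx
Hunk 2: at line 2 remove [qohte] add [fdba,ysjb,lox] -> 10 lines: vdx aqs hwn fdba ysjb lox kvb sei ksyew aakx
Hunk 3: at line 1 remove [hwn] add [agr] -> 10 lines: vdx aqs agr fdba ysjb lox kvb sei ksyew aakx
Hunk 4: at line 5 remove [lox,kvb] add [nqn,vhec] -> 10 lines: vdx aqs agr fdba ysjb nqn vhec sei ksyew aakx
Hunk 5: at line 6 remove [vhec,sei] add [fsd,abf] -> 10 lines: vdx aqs agr fdba ysjb nqn fsd abf ksyew aakx
Hunk 6: at line 1 remove [aqs,agr,fdba] add [cfibu] -> 8 lines: vdx cfibu ysjb nqn fsd abf ksyew aakx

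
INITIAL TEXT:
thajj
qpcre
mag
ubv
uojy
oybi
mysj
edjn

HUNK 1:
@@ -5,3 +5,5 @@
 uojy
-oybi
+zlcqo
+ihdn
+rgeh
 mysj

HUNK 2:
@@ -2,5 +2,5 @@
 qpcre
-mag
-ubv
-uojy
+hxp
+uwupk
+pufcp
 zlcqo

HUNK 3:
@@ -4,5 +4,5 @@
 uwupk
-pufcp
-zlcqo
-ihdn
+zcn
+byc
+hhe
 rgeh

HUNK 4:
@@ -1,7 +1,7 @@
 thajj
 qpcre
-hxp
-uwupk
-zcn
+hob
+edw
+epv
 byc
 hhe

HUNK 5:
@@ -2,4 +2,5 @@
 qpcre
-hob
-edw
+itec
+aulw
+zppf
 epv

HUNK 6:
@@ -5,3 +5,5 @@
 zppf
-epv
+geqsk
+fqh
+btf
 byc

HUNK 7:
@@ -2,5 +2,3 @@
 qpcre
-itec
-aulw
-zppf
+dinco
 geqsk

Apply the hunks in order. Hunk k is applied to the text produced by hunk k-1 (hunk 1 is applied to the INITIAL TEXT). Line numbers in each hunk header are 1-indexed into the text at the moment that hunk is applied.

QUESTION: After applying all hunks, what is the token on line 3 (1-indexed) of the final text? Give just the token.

Hunk 1: at line 5 remove [oybi] add [zlcqo,ihdn,rgeh] -> 10 lines: thajj qpcre mag ubv uojy zlcqo ihdn rgeh mysj edjn
Hunk 2: at line 2 remove [mag,ubv,uojy] add [hxp,uwupk,pufcp] -> 10 lines: thajj qpcre hxp uwupk pufcp zlcqo ihdn rgeh mysj edjn
Hunk 3: at line 4 remove [pufcp,zlcqo,ihdn] add [zcn,byc,hhe] -> 10 lines: thajj qpcre hxp uwupk zcn byc hhe rgeh mysj edjn
Hunk 4: at line 1 remove [hxp,uwupk,zcn] add [hob,edw,epv] -> 10 lines: thajj qpcre hob edw epv byc hhe rgeh mysj edjn
Hunk 5: at line 2 remove [hob,edw] add [itec,aulw,zppf] -> 11 lines: thajj qpcre itec aulw zppf epv byc hhe rgeh mysj edjn
Hunk 6: at line 5 remove [epv] add [geqsk,fqh,btf] -> 13 lines: thajj qpcre itec aulw zppf geqsk fqh btf byc hhe rgeh mysj edjn
Hunk 7: at line 2 remove [itec,aulw,zppf] add [dinco] -> 11 lines: thajj qpcre dinco geqsk fqh btf byc hhe rgeh mysj edjn
Final line 3: dinco

Answer: dinco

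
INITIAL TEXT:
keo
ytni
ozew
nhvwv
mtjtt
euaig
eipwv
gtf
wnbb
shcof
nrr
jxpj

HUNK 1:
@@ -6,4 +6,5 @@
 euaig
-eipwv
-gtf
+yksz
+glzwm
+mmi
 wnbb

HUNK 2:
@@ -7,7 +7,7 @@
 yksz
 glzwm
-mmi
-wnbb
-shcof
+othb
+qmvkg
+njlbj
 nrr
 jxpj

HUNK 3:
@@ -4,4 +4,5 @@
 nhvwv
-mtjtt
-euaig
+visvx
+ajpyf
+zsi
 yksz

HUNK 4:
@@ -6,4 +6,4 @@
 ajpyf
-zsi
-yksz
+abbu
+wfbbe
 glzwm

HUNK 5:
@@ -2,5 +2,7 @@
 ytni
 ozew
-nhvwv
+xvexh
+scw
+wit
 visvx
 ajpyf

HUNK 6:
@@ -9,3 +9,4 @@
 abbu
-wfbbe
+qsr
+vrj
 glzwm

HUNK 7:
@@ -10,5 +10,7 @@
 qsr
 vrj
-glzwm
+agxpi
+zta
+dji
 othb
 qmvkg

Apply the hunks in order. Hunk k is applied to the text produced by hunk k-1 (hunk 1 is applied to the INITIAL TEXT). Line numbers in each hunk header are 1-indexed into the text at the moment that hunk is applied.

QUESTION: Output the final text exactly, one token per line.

Hunk 1: at line 6 remove [eipwv,gtf] add [yksz,glzwm,mmi] -> 13 lines: keo ytni ozew nhvwv mtjtt euaig yksz glzwm mmi wnbb shcof nrr jxpj
Hunk 2: at line 7 remove [mmi,wnbb,shcof] add [othb,qmvkg,njlbj] -> 13 lines: keo ytni ozew nhvwv mtjtt euaig yksz glzwm othb qmvkg njlbj nrr jxpj
Hunk 3: at line 4 remove [mtjtt,euaig] add [visvx,ajpyf,zsi] -> 14 lines: keo ytni ozew nhvwv visvx ajpyf zsi yksz glzwm othb qmvkg njlbj nrr jxpj
Hunk 4: at line 6 remove [zsi,yksz] add [abbu,wfbbe] -> 14 lines: keo ytni ozew nhvwv visvx ajpyf abbu wfbbe glzwm othb qmvkg njlbj nrr jxpj
Hunk 5: at line 2 remove [nhvwv] add [xvexh,scw,wit] -> 16 lines: keo ytni ozew xvexh scw wit visvx ajpyf abbu wfbbe glzwm othb qmvkg njlbj nrr jxpj
Hunk 6: at line 9 remove [wfbbe] add [qsr,vrj] -> 17 lines: keo ytni ozew xvexh scw wit visvx ajpyf abbu qsr vrj glzwm othb qmvkg njlbj nrr jxpj
Hunk 7: at line 10 remove [glzwm] add [agxpi,zta,dji] -> 19 lines: keo ytni ozew xvexh scw wit visvx ajpyf abbu qsr vrj agxpi zta dji othb qmvkg njlbj nrr jxpj

Answer: keo
ytni
ozew
xvexh
scw
wit
visvx
ajpyf
abbu
qsr
vrj
agxpi
zta
dji
othb
qmvkg
njlbj
nrr
jxpj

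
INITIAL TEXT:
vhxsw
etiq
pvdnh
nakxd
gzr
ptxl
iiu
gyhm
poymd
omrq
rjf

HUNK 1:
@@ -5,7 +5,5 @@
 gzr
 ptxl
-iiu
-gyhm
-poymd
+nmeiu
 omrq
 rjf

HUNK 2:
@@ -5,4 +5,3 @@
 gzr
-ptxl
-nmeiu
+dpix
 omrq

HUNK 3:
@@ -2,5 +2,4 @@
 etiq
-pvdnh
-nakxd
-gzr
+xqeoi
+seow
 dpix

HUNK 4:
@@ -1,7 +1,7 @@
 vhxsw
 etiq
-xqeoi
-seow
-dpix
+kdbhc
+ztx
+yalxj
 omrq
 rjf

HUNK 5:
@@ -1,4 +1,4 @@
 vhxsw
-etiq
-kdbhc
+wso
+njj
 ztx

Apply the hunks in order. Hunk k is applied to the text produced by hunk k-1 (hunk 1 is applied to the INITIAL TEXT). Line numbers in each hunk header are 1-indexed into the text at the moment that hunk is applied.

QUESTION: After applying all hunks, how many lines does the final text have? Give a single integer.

Hunk 1: at line 5 remove [iiu,gyhm,poymd] add [nmeiu] -> 9 lines: vhxsw etiq pvdnh nakxd gzr ptxl nmeiu omrq rjf
Hunk 2: at line 5 remove [ptxl,nmeiu] add [dpix] -> 8 lines: vhxsw etiq pvdnh nakxd gzr dpix omrq rjf
Hunk 3: at line 2 remove [pvdnh,nakxd,gzr] add [xqeoi,seow] -> 7 lines: vhxsw etiq xqeoi seow dpix omrq rjf
Hunk 4: at line 1 remove [xqeoi,seow,dpix] add [kdbhc,ztx,yalxj] -> 7 lines: vhxsw etiq kdbhc ztx yalxj omrq rjf
Hunk 5: at line 1 remove [etiq,kdbhc] add [wso,njj] -> 7 lines: vhxsw wso njj ztx yalxj omrq rjf
Final line count: 7

Answer: 7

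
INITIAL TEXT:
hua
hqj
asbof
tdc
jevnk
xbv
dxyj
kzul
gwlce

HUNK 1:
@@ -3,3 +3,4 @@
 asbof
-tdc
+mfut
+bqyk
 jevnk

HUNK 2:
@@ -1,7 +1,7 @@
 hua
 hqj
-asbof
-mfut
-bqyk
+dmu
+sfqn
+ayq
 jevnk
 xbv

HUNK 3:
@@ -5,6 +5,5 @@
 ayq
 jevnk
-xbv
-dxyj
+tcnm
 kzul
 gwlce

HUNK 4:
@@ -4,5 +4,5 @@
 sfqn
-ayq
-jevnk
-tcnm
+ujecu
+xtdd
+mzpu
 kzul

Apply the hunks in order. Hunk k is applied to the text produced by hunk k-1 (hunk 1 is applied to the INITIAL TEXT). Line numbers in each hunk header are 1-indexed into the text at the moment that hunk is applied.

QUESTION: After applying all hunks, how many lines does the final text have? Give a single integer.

Hunk 1: at line 3 remove [tdc] add [mfut,bqyk] -> 10 lines: hua hqj asbof mfut bqyk jevnk xbv dxyj kzul gwlce
Hunk 2: at line 1 remove [asbof,mfut,bqyk] add [dmu,sfqn,ayq] -> 10 lines: hua hqj dmu sfqn ayq jevnk xbv dxyj kzul gwlce
Hunk 3: at line 5 remove [xbv,dxyj] add [tcnm] -> 9 lines: hua hqj dmu sfqn ayq jevnk tcnm kzul gwlce
Hunk 4: at line 4 remove [ayq,jevnk,tcnm] add [ujecu,xtdd,mzpu] -> 9 lines: hua hqj dmu sfqn ujecu xtdd mzpu kzul gwlce
Final line count: 9

Answer: 9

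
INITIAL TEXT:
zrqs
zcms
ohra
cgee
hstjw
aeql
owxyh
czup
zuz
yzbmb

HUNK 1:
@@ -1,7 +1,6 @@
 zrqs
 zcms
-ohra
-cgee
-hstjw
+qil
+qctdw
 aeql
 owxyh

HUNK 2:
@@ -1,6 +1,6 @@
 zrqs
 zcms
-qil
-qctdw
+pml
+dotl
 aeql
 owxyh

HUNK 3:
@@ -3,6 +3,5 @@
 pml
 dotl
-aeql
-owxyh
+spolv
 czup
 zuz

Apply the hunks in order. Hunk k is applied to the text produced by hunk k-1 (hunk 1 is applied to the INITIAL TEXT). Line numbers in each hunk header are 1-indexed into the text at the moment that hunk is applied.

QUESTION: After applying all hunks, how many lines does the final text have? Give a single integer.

Hunk 1: at line 1 remove [ohra,cgee,hstjw] add [qil,qctdw] -> 9 lines: zrqs zcms qil qctdw aeql owxyh czup zuz yzbmb
Hunk 2: at line 1 remove [qil,qctdw] add [pml,dotl] -> 9 lines: zrqs zcms pml dotl aeql owxyh czup zuz yzbmb
Hunk 3: at line 3 remove [aeql,owxyh] add [spolv] -> 8 lines: zrqs zcms pml dotl spolv czup zuz yzbmb
Final line count: 8

Answer: 8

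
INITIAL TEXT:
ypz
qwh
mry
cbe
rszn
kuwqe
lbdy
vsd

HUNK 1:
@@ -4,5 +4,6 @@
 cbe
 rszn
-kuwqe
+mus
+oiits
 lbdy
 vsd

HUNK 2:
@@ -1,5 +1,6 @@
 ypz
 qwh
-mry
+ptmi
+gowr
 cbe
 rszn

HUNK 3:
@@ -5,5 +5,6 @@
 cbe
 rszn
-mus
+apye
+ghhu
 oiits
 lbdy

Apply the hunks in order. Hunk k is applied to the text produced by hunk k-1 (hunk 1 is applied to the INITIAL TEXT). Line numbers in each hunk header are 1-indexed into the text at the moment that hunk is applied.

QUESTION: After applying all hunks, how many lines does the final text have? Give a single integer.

Answer: 11

Derivation:
Hunk 1: at line 4 remove [kuwqe] add [mus,oiits] -> 9 lines: ypz qwh mry cbe rszn mus oiits lbdy vsd
Hunk 2: at line 1 remove [mry] add [ptmi,gowr] -> 10 lines: ypz qwh ptmi gowr cbe rszn mus oiits lbdy vsd
Hunk 3: at line 5 remove [mus] add [apye,ghhu] -> 11 lines: ypz qwh ptmi gowr cbe rszn apye ghhu oiits lbdy vsd
Final line count: 11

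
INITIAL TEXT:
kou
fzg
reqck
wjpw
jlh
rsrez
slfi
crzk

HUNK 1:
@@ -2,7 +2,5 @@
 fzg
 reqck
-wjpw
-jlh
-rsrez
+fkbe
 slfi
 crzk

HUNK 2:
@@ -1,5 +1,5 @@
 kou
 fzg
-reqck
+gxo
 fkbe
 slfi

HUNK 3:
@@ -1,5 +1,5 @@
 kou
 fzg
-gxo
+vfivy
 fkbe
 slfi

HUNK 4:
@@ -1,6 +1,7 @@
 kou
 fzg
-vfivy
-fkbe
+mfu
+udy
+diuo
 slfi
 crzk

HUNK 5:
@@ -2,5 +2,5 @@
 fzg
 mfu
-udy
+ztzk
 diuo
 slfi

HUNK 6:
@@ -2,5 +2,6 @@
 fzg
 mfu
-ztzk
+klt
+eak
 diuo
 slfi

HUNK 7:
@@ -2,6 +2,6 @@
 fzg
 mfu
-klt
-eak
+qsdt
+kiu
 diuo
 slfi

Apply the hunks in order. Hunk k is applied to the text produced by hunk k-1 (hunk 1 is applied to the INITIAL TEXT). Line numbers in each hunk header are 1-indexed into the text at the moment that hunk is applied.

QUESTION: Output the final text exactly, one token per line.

Hunk 1: at line 2 remove [wjpw,jlh,rsrez] add [fkbe] -> 6 lines: kou fzg reqck fkbe slfi crzk
Hunk 2: at line 1 remove [reqck] add [gxo] -> 6 lines: kou fzg gxo fkbe slfi crzk
Hunk 3: at line 1 remove [gxo] add [vfivy] -> 6 lines: kou fzg vfivy fkbe slfi crzk
Hunk 4: at line 1 remove [vfivy,fkbe] add [mfu,udy,diuo] -> 7 lines: kou fzg mfu udy diuo slfi crzk
Hunk 5: at line 2 remove [udy] add [ztzk] -> 7 lines: kou fzg mfu ztzk diuo slfi crzk
Hunk 6: at line 2 remove [ztzk] add [klt,eak] -> 8 lines: kou fzg mfu klt eak diuo slfi crzk
Hunk 7: at line 2 remove [klt,eak] add [qsdt,kiu] -> 8 lines: kou fzg mfu qsdt kiu diuo slfi crzk

Answer: kou
fzg
mfu
qsdt
kiu
diuo
slfi
crzk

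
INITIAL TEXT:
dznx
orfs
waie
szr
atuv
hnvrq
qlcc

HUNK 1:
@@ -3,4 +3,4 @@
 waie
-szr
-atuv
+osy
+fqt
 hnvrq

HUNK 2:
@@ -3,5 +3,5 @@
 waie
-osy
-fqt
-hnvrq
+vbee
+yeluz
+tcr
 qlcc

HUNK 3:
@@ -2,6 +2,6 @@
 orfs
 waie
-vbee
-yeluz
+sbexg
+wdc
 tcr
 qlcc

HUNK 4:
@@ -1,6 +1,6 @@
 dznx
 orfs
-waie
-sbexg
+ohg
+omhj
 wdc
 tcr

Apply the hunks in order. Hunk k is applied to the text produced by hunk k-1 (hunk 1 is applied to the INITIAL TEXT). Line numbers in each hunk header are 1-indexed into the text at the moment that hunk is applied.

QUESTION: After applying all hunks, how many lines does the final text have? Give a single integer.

Hunk 1: at line 3 remove [szr,atuv] add [osy,fqt] -> 7 lines: dznx orfs waie osy fqt hnvrq qlcc
Hunk 2: at line 3 remove [osy,fqt,hnvrq] add [vbee,yeluz,tcr] -> 7 lines: dznx orfs waie vbee yeluz tcr qlcc
Hunk 3: at line 2 remove [vbee,yeluz] add [sbexg,wdc] -> 7 lines: dznx orfs waie sbexg wdc tcr qlcc
Hunk 4: at line 1 remove [waie,sbexg] add [ohg,omhj] -> 7 lines: dznx orfs ohg omhj wdc tcr qlcc
Final line count: 7

Answer: 7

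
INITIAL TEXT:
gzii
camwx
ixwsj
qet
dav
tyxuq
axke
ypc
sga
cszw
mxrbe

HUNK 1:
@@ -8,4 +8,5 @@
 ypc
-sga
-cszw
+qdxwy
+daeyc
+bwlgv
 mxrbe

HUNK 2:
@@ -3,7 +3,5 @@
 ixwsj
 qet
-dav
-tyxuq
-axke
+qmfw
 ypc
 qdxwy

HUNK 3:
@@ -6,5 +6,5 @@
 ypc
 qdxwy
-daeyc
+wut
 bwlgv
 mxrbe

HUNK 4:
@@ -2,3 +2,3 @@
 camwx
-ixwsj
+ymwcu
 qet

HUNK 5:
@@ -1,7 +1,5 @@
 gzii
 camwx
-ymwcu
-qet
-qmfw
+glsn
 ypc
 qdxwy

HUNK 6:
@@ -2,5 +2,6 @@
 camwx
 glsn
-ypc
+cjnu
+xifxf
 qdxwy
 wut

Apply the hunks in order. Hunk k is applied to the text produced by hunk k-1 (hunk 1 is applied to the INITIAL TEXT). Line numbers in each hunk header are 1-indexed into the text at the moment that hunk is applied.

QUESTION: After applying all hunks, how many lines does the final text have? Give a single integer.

Hunk 1: at line 8 remove [sga,cszw] add [qdxwy,daeyc,bwlgv] -> 12 lines: gzii camwx ixwsj qet dav tyxuq axke ypc qdxwy daeyc bwlgv mxrbe
Hunk 2: at line 3 remove [dav,tyxuq,axke] add [qmfw] -> 10 lines: gzii camwx ixwsj qet qmfw ypc qdxwy daeyc bwlgv mxrbe
Hunk 3: at line 6 remove [daeyc] add [wut] -> 10 lines: gzii camwx ixwsj qet qmfw ypc qdxwy wut bwlgv mxrbe
Hunk 4: at line 2 remove [ixwsj] add [ymwcu] -> 10 lines: gzii camwx ymwcu qet qmfw ypc qdxwy wut bwlgv mxrbe
Hunk 5: at line 1 remove [ymwcu,qet,qmfw] add [glsn] -> 8 lines: gzii camwx glsn ypc qdxwy wut bwlgv mxrbe
Hunk 6: at line 2 remove [ypc] add [cjnu,xifxf] -> 9 lines: gzii camwx glsn cjnu xifxf qdxwy wut bwlgv mxrbe
Final line count: 9

Answer: 9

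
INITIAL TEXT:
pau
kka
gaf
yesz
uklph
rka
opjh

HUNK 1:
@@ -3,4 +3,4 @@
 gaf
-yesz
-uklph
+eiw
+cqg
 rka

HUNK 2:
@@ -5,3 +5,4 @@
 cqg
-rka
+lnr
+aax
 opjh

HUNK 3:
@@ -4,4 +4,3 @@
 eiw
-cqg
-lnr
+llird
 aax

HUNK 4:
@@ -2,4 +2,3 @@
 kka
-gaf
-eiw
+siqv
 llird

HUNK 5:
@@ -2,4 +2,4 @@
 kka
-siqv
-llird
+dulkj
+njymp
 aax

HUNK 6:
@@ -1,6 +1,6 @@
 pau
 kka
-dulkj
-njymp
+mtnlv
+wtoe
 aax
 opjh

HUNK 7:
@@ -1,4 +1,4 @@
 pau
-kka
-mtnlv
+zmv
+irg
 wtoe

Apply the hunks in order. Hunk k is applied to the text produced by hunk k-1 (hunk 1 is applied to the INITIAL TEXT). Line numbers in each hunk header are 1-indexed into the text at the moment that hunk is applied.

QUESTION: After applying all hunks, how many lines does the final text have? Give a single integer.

Answer: 6

Derivation:
Hunk 1: at line 3 remove [yesz,uklph] add [eiw,cqg] -> 7 lines: pau kka gaf eiw cqg rka opjh
Hunk 2: at line 5 remove [rka] add [lnr,aax] -> 8 lines: pau kka gaf eiw cqg lnr aax opjh
Hunk 3: at line 4 remove [cqg,lnr] add [llird] -> 7 lines: pau kka gaf eiw llird aax opjh
Hunk 4: at line 2 remove [gaf,eiw] add [siqv] -> 6 lines: pau kka siqv llird aax opjh
Hunk 5: at line 2 remove [siqv,llird] add [dulkj,njymp] -> 6 lines: pau kka dulkj njymp aax opjh
Hunk 6: at line 1 remove [dulkj,njymp] add [mtnlv,wtoe] -> 6 lines: pau kka mtnlv wtoe aax opjh
Hunk 7: at line 1 remove [kka,mtnlv] add [zmv,irg] -> 6 lines: pau zmv irg wtoe aax opjh
Final line count: 6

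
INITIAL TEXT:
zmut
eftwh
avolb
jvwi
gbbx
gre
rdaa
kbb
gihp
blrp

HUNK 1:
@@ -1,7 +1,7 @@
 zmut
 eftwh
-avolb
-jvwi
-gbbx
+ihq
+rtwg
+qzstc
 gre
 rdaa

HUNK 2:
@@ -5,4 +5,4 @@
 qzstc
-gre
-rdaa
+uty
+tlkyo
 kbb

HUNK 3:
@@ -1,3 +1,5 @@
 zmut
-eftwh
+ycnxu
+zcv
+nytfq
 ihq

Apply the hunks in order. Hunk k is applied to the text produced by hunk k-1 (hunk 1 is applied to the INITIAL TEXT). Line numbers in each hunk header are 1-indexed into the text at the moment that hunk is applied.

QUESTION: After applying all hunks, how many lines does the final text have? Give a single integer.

Hunk 1: at line 1 remove [avolb,jvwi,gbbx] add [ihq,rtwg,qzstc] -> 10 lines: zmut eftwh ihq rtwg qzstc gre rdaa kbb gihp blrp
Hunk 2: at line 5 remove [gre,rdaa] add [uty,tlkyo] -> 10 lines: zmut eftwh ihq rtwg qzstc uty tlkyo kbb gihp blrp
Hunk 3: at line 1 remove [eftwh] add [ycnxu,zcv,nytfq] -> 12 lines: zmut ycnxu zcv nytfq ihq rtwg qzstc uty tlkyo kbb gihp blrp
Final line count: 12

Answer: 12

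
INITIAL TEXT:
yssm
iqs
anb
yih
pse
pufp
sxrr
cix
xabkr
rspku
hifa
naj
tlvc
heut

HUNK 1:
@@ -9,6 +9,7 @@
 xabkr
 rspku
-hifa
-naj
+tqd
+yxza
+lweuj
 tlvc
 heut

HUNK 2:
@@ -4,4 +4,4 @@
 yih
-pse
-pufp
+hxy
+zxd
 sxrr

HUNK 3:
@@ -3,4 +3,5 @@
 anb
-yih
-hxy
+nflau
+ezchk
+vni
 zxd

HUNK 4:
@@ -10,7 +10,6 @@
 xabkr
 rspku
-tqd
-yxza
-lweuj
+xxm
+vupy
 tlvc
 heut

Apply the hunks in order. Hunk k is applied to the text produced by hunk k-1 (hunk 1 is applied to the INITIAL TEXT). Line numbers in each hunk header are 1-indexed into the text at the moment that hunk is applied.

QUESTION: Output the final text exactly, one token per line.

Hunk 1: at line 9 remove [hifa,naj] add [tqd,yxza,lweuj] -> 15 lines: yssm iqs anb yih pse pufp sxrr cix xabkr rspku tqd yxza lweuj tlvc heut
Hunk 2: at line 4 remove [pse,pufp] add [hxy,zxd] -> 15 lines: yssm iqs anb yih hxy zxd sxrr cix xabkr rspku tqd yxza lweuj tlvc heut
Hunk 3: at line 3 remove [yih,hxy] add [nflau,ezchk,vni] -> 16 lines: yssm iqs anb nflau ezchk vni zxd sxrr cix xabkr rspku tqd yxza lweuj tlvc heut
Hunk 4: at line 10 remove [tqd,yxza,lweuj] add [xxm,vupy] -> 15 lines: yssm iqs anb nflau ezchk vni zxd sxrr cix xabkr rspku xxm vupy tlvc heut

Answer: yssm
iqs
anb
nflau
ezchk
vni
zxd
sxrr
cix
xabkr
rspku
xxm
vupy
tlvc
heut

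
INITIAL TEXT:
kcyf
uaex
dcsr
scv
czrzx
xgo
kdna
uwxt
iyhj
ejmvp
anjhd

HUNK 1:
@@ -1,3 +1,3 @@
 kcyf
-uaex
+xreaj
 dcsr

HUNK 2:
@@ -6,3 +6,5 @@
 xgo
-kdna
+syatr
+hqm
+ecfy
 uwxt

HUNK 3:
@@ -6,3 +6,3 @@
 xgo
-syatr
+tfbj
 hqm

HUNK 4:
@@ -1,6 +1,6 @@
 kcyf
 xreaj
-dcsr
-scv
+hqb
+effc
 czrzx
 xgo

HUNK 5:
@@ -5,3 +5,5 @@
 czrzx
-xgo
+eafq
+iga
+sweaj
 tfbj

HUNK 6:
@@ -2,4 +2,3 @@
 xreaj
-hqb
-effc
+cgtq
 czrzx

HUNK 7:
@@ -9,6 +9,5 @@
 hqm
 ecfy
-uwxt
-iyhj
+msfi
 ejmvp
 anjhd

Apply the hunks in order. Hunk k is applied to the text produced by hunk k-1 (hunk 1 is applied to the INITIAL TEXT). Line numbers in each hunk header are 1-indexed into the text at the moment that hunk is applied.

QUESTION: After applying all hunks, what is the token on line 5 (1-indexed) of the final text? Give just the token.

Answer: eafq

Derivation:
Hunk 1: at line 1 remove [uaex] add [xreaj] -> 11 lines: kcyf xreaj dcsr scv czrzx xgo kdna uwxt iyhj ejmvp anjhd
Hunk 2: at line 6 remove [kdna] add [syatr,hqm,ecfy] -> 13 lines: kcyf xreaj dcsr scv czrzx xgo syatr hqm ecfy uwxt iyhj ejmvp anjhd
Hunk 3: at line 6 remove [syatr] add [tfbj] -> 13 lines: kcyf xreaj dcsr scv czrzx xgo tfbj hqm ecfy uwxt iyhj ejmvp anjhd
Hunk 4: at line 1 remove [dcsr,scv] add [hqb,effc] -> 13 lines: kcyf xreaj hqb effc czrzx xgo tfbj hqm ecfy uwxt iyhj ejmvp anjhd
Hunk 5: at line 5 remove [xgo] add [eafq,iga,sweaj] -> 15 lines: kcyf xreaj hqb effc czrzx eafq iga sweaj tfbj hqm ecfy uwxt iyhj ejmvp anjhd
Hunk 6: at line 2 remove [hqb,effc] add [cgtq] -> 14 lines: kcyf xreaj cgtq czrzx eafq iga sweaj tfbj hqm ecfy uwxt iyhj ejmvp anjhd
Hunk 7: at line 9 remove [uwxt,iyhj] add [msfi] -> 13 lines: kcyf xreaj cgtq czrzx eafq iga sweaj tfbj hqm ecfy msfi ejmvp anjhd
Final line 5: eafq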